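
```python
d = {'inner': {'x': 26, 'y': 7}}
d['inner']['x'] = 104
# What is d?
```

After line 1: d = {'inner': {'x': 26, 'y': 7}}
After line 2 (inner x overwritten): d = {'inner': {'x': 104, 'y': 7}}

{'inner': {'x': 104, 'y': 7}}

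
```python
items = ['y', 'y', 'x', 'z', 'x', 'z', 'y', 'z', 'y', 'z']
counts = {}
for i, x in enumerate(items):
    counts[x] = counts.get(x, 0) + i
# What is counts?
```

Initial: counts = {}, items = ['y', 'y', 'x', 'z', 'x', 'z', 'y', 'z', 'y', 'z']
i=0, x='y': counts = {'y': 0}
i=1, x='y': counts = {'y': 1}
i=2, x='x': counts = {'y': 1, 'x': 2}
i=3, x='z': counts = {'y': 1, 'x': 2, 'z': 3}
i=4, x='x': counts = {'y': 1, 'x': 6, 'z': 3}
i=5, x='z': counts = {'y': 1, 'x': 6, 'z': 8}
i=6, x='y': counts = {'y': 7, 'x': 6, 'z': 8}
i=7, x='z': counts = {'y': 7, 'x': 6, 'z': 15}
i=8, x='y': counts = {'y': 15, 'x': 6, 'z': 15}
i=9, x='z': counts = {'y': 15, 'x': 6, 'z': 24}

{'y': 15, 'x': 6, 'z': 24}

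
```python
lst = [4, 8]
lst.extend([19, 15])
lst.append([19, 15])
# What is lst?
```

After line 1: lst = [4, 8]
After line 2 (extend unpacks [19, 15]): lst = [4, 8, 19, 15]
After line 3 (append adds [19, 15] as single element): lst = [4, 8, 19, 15, [19, 15]]

[4, 8, 19, 15, [19, 15]]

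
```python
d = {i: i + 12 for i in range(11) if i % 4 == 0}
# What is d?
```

{0: 12, 4: 16, 8: 20}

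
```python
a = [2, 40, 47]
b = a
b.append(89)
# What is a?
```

After line 1: a = [2, 40, 47]
After line 2 (b = a is an alias, same object): a = [2, 40, 47], b = [2, 40, 47]
After line 3 (b.append mutates the shared list): a = [2, 40, 47, 89], b = [2, 40, 47, 89]

[2, 40, 47, 89]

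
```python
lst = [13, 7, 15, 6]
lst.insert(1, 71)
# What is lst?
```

[13, 71, 7, 15, 6]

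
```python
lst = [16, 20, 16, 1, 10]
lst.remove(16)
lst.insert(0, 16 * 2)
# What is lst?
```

After line 1: lst = [16, 20, 16, 1, 10]
After line 2 (remove first 16): lst = [20, 16, 1, 10]
After line 3 (insert 32 at index 0): lst = [32, 20, 16, 1, 10]

[32, 20, 16, 1, 10]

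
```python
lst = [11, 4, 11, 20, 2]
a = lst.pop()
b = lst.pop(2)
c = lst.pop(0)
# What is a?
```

After line 1: lst = [11, 4, 11, 20, 2]
After line 2 (pop() -> a = 2): lst = [11, 4, 11, 20]
After line 3 (pop(2) -> b = 11): lst = [11, 4, 20]
After line 4 (pop(0) -> c = 11): lst = [4, 20]

2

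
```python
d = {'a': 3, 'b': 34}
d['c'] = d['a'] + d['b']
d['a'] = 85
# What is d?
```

After line 1: d = {'a': 3, 'b': 34}
After line 2 (d['c'] = 3 + 34): d = {'a': 3, 'b': 34, 'c': 37}
After line 3: d = {'a': 85, 'b': 34, 'c': 37}

{'a': 85, 'b': 34, 'c': 37}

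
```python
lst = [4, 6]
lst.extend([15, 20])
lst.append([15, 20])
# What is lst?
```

After line 1: lst = [4, 6]
After line 2 (extend unpacks [15, 20]): lst = [4, 6, 15, 20]
After line 3 (append adds [15, 20] as single element): lst = [4, 6, 15, 20, [15, 20]]

[4, 6, 15, 20, [15, 20]]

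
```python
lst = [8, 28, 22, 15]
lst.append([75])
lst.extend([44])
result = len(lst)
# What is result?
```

After line 1: lst = [8, 28, 22, 15]
After line 2 (append adds [75] as single element): lst = [8, 28, 22, 15, [75]]
After line 3 (extend unpacks [44], adds 44): lst = [8, 28, 22, 15, [75], 44]
After line 4: result = len(lst) = 6

6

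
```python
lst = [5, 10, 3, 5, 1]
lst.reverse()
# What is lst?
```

[1, 5, 3, 10, 5]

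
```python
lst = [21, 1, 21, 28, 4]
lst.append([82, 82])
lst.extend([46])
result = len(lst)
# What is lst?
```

After line 1: lst = [21, 1, 21, 28, 4]
After line 2 (append adds [82, 82] as single element): lst = [21, 1, 21, 28, 4, [82, 82]]
After line 3 (extend unpacks [46], adds 46): lst = [21, 1, 21, 28, 4, [82, 82], 46]
After line 4: result = len(lst) = 7

[21, 1, 21, 28, 4, [82, 82], 46]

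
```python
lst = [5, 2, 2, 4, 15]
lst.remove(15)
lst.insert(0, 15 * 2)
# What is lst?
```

After line 1: lst = [5, 2, 2, 4, 15]
After line 2 (remove first 15): lst = [5, 2, 2, 4]
After line 3 (insert 30 at index 0): lst = [30, 5, 2, 2, 4]

[30, 5, 2, 2, 4]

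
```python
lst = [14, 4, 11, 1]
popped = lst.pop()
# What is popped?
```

1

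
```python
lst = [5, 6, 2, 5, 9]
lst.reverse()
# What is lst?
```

[9, 5, 2, 6, 5]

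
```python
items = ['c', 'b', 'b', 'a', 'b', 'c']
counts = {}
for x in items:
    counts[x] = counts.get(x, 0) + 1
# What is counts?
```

Initial: counts = {}, items = ['c', 'b', 'b', 'a', 'b', 'c']
See 'c': counts = {'c': 1}
See 'b': counts = {'c': 1, 'b': 1}
See 'b': counts = {'c': 1, 'b': 2}
See 'a': counts = {'c': 1, 'b': 2, 'a': 1}
See 'b': counts = {'c': 1, 'b': 3, 'a': 1}
See 'c': counts = {'c': 2, 'b': 3, 'a': 1}

{'c': 2, 'b': 3, 'a': 1}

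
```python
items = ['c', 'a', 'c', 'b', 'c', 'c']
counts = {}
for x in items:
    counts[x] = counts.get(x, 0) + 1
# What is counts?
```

Initial: counts = {}, items = ['c', 'a', 'c', 'b', 'c', 'c']
See 'c': counts = {'c': 1}
See 'a': counts = {'c': 1, 'a': 1}
See 'c': counts = {'c': 2, 'a': 1}
See 'b': counts = {'c': 2, 'a': 1, 'b': 1}
See 'c': counts = {'c': 3, 'a': 1, 'b': 1}
See 'c': counts = {'c': 4, 'a': 1, 'b': 1}

{'c': 4, 'a': 1, 'b': 1}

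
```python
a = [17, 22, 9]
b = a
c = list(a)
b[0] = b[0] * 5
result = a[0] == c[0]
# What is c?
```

After line 1: a = [17, 22, 9]
After line 2 (b = a, alias): a = [17, 22, 9], b = [17, 22, 9]
After line 3 (c = list(a) is a copy, new object): c = [17, 22, 9]
After line 4 (b[0] = 17 * 5 = 85; mutates shared a/b): a = b = [85, 22, 9], c = [17, 22, 9]
After line 5 (a[0] = 85, c[0] = 17; result = False)

[17, 22, 9]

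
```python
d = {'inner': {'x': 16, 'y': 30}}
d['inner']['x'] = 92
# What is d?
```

After line 1: d = {'inner': {'x': 16, 'y': 30}}
After line 2 (inner x overwritten): d = {'inner': {'x': 92, 'y': 30}}

{'inner': {'x': 92, 'y': 30}}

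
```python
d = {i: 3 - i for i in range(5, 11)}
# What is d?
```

{5: -2, 6: -3, 7: -4, 8: -5, 9: -6, 10: -7}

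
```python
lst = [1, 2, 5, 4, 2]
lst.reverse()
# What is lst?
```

[2, 4, 5, 2, 1]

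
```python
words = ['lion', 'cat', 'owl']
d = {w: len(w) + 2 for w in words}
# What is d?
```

{'lion': 6, 'cat': 5, 'owl': 5}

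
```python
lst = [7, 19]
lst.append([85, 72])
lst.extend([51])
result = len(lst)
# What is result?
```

After line 1: lst = [7, 19]
After line 2 (append adds [85, 72] as single element): lst = [7, 19, [85, 72]]
After line 3 (extend unpacks [51], adds 51): lst = [7, 19, [85, 72], 51]
After line 4: result = len(lst) = 4

4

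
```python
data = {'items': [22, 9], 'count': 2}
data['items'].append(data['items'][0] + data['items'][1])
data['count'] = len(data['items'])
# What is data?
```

After line 1: data = {'items': [22, 9], 'count': 2}
After line 2 (append 22 + 9 = 31): data = {'items': [22, 9, 31], 'count': 2}
After line 3 (count = len(items) = 3): data = {'items': [22, 9, 31], 'count': 3}

{'items': [22, 9, 31], 'count': 3}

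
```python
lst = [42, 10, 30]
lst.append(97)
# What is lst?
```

[42, 10, 30, 97]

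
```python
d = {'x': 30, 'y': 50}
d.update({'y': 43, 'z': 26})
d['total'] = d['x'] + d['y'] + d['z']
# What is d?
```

After line 1: d = {'x': 30, 'y': 50}
After line 2 (y overwritten, z added): d = {'x': 30, 'y': 43, 'z': 26}
After line 3 (total = 30 + 43 + 26 = 99): d = {'x': 30, 'y': 43, 'z': 26, 'total': 99}

{'x': 30, 'y': 43, 'z': 26, 'total': 99}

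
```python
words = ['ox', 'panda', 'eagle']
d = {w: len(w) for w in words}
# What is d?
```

{'ox': 2, 'panda': 5, 'eagle': 5}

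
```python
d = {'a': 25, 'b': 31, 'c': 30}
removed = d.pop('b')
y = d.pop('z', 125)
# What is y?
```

After line 1: d = {'a': 25, 'b': 31, 'c': 30}
After line 2 (pop 'b' returns 31): d = {'a': 25, 'c': 30}, removed = 31
After line 3 (pop 'z' missing, returns default 125): d = {'a': 25, 'c': 30}, y = 125

125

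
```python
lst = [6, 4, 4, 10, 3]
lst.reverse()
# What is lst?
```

[3, 10, 4, 4, 6]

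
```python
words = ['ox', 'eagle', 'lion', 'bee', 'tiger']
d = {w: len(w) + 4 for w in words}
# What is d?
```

{'ox': 6, 'eagle': 9, 'lion': 8, 'bee': 7, 'tiger': 9}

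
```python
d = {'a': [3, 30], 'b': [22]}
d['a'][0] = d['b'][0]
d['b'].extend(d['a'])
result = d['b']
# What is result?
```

After line 1: d = {'a': [3, 30], 'b': [22]}
After line 2 (a[0] = b[0] = 22): d = {'a': [22, 30], 'b': [22]}
After line 3 (b.extend(a) appends [22, 30]): d = {'a': [22, 30], 'b': [22, 22, 30]}
After line 4: result = d['b'] = [22, 22, 30]

[22, 22, 30]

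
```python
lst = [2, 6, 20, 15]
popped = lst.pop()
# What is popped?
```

15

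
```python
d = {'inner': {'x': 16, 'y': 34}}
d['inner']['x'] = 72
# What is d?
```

After line 1: d = {'inner': {'x': 16, 'y': 34}}
After line 2 (inner x overwritten): d = {'inner': {'x': 72, 'y': 34}}

{'inner': {'x': 72, 'y': 34}}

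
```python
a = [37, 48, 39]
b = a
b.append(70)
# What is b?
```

After line 1: a = [37, 48, 39]
After line 2 (b = a is an alias, same object): a = [37, 48, 39], b = [37, 48, 39]
After line 3 (b.append mutates the shared list): a = [37, 48, 39, 70], b = [37, 48, 39, 70]

[37, 48, 39, 70]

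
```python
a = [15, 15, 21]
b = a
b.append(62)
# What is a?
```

After line 1: a = [15, 15, 21]
After line 2 (b = a is an alias, same object): a = [15, 15, 21], b = [15, 15, 21]
After line 3 (b.append mutates the shared list): a = [15, 15, 21, 62], b = [15, 15, 21, 62]

[15, 15, 21, 62]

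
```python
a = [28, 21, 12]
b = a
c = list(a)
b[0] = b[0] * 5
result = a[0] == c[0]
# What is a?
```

After line 1: a = [28, 21, 12]
After line 2 (b = a, alias): a = [28, 21, 12], b = [28, 21, 12]
After line 3 (c = list(a) is a copy, new object): c = [28, 21, 12]
After line 4 (b[0] = 28 * 5 = 140; mutates shared a/b): a = b = [140, 21, 12], c = [28, 21, 12]
After line 5 (a[0] = 140, c[0] = 28; result = False)

[140, 21, 12]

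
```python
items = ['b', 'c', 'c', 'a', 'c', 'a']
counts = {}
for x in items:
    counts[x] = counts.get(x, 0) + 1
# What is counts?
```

Initial: counts = {}, items = ['b', 'c', 'c', 'a', 'c', 'a']
See 'b': counts = {'b': 1}
See 'c': counts = {'b': 1, 'c': 1}
See 'c': counts = {'b': 1, 'c': 2}
See 'a': counts = {'b': 1, 'c': 2, 'a': 1}
See 'c': counts = {'b': 1, 'c': 3, 'a': 1}
See 'a': counts = {'b': 1, 'c': 3, 'a': 2}

{'b': 1, 'c': 3, 'a': 2}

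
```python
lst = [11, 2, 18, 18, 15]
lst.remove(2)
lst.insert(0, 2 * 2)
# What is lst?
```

After line 1: lst = [11, 2, 18, 18, 15]
After line 2 (remove first 2): lst = [11, 18, 18, 15]
After line 3 (insert 4 at index 0): lst = [4, 11, 18, 18, 15]

[4, 11, 18, 18, 15]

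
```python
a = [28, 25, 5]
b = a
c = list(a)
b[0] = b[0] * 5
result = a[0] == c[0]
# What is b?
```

After line 1: a = [28, 25, 5]
After line 2 (b = a, alias): a = [28, 25, 5], b = [28, 25, 5]
After line 3 (c = list(a) is a copy, new object): c = [28, 25, 5]
After line 4 (b[0] = 28 * 5 = 140; mutates shared a/b): a = b = [140, 25, 5], c = [28, 25, 5]
After line 5 (a[0] = 140, c[0] = 28; result = False)

[140, 25, 5]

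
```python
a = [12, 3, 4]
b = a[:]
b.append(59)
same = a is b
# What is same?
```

After line 1: a = [12, 3, 4]
After line 2 (b = a[:] is a shallow copy, new object): a = [12, 3, 4], b = [12, 3, 4]
After line 3 (append only mutates b): a = [12, 3, 4], b = [12, 3, 4, 59]
After line 4 (same = a is b; different objects -> False): same = False

False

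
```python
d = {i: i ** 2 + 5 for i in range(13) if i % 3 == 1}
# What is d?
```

{1: 6, 4: 21, 7: 54, 10: 105}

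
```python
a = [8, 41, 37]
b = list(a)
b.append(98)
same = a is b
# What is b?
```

After line 1: a = [8, 41, 37]
After line 2 (b = list(a) is a shallow copy, new object): a = [8, 41, 37], b = [8, 41, 37]
After line 3 (append only mutates b): a = [8, 41, 37], b = [8, 41, 37, 98]
After line 4 (same = a is b; different objects -> False): same = False

[8, 41, 37, 98]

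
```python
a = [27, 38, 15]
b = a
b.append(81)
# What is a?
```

After line 1: a = [27, 38, 15]
After line 2 (b = a is an alias, same object): a = [27, 38, 15], b = [27, 38, 15]
After line 3 (b.append mutates the shared list): a = [27, 38, 15, 81], b = [27, 38, 15, 81]

[27, 38, 15, 81]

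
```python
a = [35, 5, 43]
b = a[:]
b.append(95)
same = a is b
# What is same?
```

After line 1: a = [35, 5, 43]
After line 2 (b = a[:] is a shallow copy, new object): a = [35, 5, 43], b = [35, 5, 43]
After line 3 (append only mutates b): a = [35, 5, 43], b = [35, 5, 43, 95]
After line 4 (same = a is b; different objects -> False): same = False

False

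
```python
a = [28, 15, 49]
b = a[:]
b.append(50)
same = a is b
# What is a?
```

After line 1: a = [28, 15, 49]
After line 2 (b = a[:] is a shallow copy, new object): a = [28, 15, 49], b = [28, 15, 49]
After line 3 (append only mutates b): a = [28, 15, 49], b = [28, 15, 49, 50]
After line 4 (same = a is b; different objects -> False): same = False

[28, 15, 49]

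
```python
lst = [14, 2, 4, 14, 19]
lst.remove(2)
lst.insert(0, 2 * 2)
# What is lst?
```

After line 1: lst = [14, 2, 4, 14, 19]
After line 2 (remove first 2): lst = [14, 4, 14, 19]
After line 3 (insert 4 at index 0): lst = [4, 14, 4, 14, 19]

[4, 14, 4, 14, 19]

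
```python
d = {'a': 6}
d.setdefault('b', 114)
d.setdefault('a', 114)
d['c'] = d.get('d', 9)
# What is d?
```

After line 1: d = {'a': 6}
After line 2 (setdefault adds 'b'=114): d = {'a': 6, 'b': 114}
After line 3 (setdefault 'a' no-op, already exists): d = {'a': 6, 'b': 114}
After line 4 (get('d', 9) returns default since 'd' not in d): d = {'a': 6, 'b': 114, 'c': 9}

{'a': 6, 'b': 114, 'c': 9}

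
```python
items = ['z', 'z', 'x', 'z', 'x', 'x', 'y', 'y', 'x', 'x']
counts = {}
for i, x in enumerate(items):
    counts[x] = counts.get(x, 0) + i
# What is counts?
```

Initial: counts = {}, items = ['z', 'z', 'x', 'z', 'x', 'x', 'y', 'y', 'x', 'x']
i=0, x='z': counts = {'z': 0}
i=1, x='z': counts = {'z': 1}
i=2, x='x': counts = {'z': 1, 'x': 2}
i=3, x='z': counts = {'z': 4, 'x': 2}
i=4, x='x': counts = {'z': 4, 'x': 6}
i=5, x='x': counts = {'z': 4, 'x': 11}
i=6, x='y': counts = {'z': 4, 'x': 11, 'y': 6}
i=7, x='y': counts = {'z': 4, 'x': 11, 'y': 13}
i=8, x='x': counts = {'z': 4, 'x': 19, 'y': 13}
i=9, x='x': counts = {'z': 4, 'x': 28, 'y': 13}

{'z': 4, 'x': 28, 'y': 13}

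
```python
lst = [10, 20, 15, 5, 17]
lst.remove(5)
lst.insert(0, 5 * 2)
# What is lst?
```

After line 1: lst = [10, 20, 15, 5, 17]
After line 2 (remove first 5): lst = [10, 20, 15, 17]
After line 3 (insert 10 at index 0): lst = [10, 10, 20, 15, 17]

[10, 10, 20, 15, 17]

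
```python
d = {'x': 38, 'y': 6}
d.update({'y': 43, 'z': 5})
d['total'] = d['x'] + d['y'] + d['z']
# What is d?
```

After line 1: d = {'x': 38, 'y': 6}
After line 2 (y overwritten, z added): d = {'x': 38, 'y': 43, 'z': 5}
After line 3 (total = 38 + 43 + 5 = 86): d = {'x': 38, 'y': 43, 'z': 5, 'total': 86}

{'x': 38, 'y': 43, 'z': 5, 'total': 86}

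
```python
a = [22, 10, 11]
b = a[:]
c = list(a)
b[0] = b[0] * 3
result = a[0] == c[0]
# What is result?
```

After line 1: a = [22, 10, 11]
After line 2 (b = a[:], copy): a = [22, 10, 11], b = [22, 10, 11]
After line 3 (c = list(a) is a copy, new object): c = [22, 10, 11]
After line 4 (b[0] = 22 * 3 = 66; only b mutates (copy)): a = [22, 10, 11], b = [66, 10, 11], c = [22, 10, 11]
After line 5 (a[0] = 22, c[0] = 22; result = True)

True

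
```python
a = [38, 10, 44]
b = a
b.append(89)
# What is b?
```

After line 1: a = [38, 10, 44]
After line 2 (b = a is an alias, same object): a = [38, 10, 44], b = [38, 10, 44]
After line 3 (b.append mutates the shared list): a = [38, 10, 44, 89], b = [38, 10, 44, 89]

[38, 10, 44, 89]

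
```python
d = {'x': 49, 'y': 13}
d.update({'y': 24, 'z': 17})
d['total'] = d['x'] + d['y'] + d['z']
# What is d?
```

After line 1: d = {'x': 49, 'y': 13}
After line 2 (y overwritten, z added): d = {'x': 49, 'y': 24, 'z': 17}
After line 3 (total = 49 + 24 + 17 = 90): d = {'x': 49, 'y': 24, 'z': 17, 'total': 90}

{'x': 49, 'y': 24, 'z': 17, 'total': 90}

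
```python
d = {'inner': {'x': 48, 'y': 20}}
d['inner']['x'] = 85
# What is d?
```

After line 1: d = {'inner': {'x': 48, 'y': 20}}
After line 2 (inner x overwritten): d = {'inner': {'x': 85, 'y': 20}}

{'inner': {'x': 85, 'y': 20}}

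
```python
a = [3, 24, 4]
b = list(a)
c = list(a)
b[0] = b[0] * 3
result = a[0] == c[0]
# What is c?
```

After line 1: a = [3, 24, 4]
After line 2 (b = list(a), copy): a = [3, 24, 4], b = [3, 24, 4]
After line 3 (c = list(a) is a copy, new object): c = [3, 24, 4]
After line 4 (b[0] = 3 * 3 = 9; only b mutates (copy)): a = [3, 24, 4], b = [9, 24, 4], c = [3, 24, 4]
After line 5 (a[0] = 3, c[0] = 3; result = True)

[3, 24, 4]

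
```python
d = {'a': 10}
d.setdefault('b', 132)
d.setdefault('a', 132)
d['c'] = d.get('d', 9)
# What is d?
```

After line 1: d = {'a': 10}
After line 2 (setdefault adds 'b'=132): d = {'a': 10, 'b': 132}
After line 3 (setdefault 'a' no-op, already exists): d = {'a': 10, 'b': 132}
After line 4 (get('d', 9) returns default since 'd' not in d): d = {'a': 10, 'b': 132, 'c': 9}

{'a': 10, 'b': 132, 'c': 9}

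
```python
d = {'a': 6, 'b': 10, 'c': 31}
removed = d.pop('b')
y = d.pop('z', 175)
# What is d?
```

After line 1: d = {'a': 6, 'b': 10, 'c': 31}
After line 2 (pop 'b' returns 10): d = {'a': 6, 'c': 31}, removed = 10
After line 3 (pop 'z' missing, returns default 175): d = {'a': 6, 'c': 31}, y = 175

{'a': 6, 'c': 31}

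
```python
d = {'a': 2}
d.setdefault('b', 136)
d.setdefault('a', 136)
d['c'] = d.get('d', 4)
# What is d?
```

After line 1: d = {'a': 2}
After line 2 (setdefault adds 'b'=136): d = {'a': 2, 'b': 136}
After line 3 (setdefault 'a' no-op, already exists): d = {'a': 2, 'b': 136}
After line 4 (get('d', 4) returns default since 'd' not in d): d = {'a': 2, 'b': 136, 'c': 4}

{'a': 2, 'b': 136, 'c': 4}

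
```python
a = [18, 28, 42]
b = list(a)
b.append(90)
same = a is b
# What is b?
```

After line 1: a = [18, 28, 42]
After line 2 (b = list(a) is a shallow copy, new object): a = [18, 28, 42], b = [18, 28, 42]
After line 3 (append only mutates b): a = [18, 28, 42], b = [18, 28, 42, 90]
After line 4 (same = a is b; different objects -> False): same = False

[18, 28, 42, 90]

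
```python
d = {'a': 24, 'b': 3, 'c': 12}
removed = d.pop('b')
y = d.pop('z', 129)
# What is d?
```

After line 1: d = {'a': 24, 'b': 3, 'c': 12}
After line 2 (pop 'b' returns 3): d = {'a': 24, 'c': 12}, removed = 3
After line 3 (pop 'z' missing, returns default 129): d = {'a': 24, 'c': 12}, y = 129

{'a': 24, 'c': 12}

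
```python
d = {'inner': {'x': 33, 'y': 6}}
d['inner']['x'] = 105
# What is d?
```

After line 1: d = {'inner': {'x': 33, 'y': 6}}
After line 2 (inner x overwritten): d = {'inner': {'x': 105, 'y': 6}}

{'inner': {'x': 105, 'y': 6}}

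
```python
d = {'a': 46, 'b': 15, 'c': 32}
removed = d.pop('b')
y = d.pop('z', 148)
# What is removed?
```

After line 1: d = {'a': 46, 'b': 15, 'c': 32}
After line 2 (pop 'b' returns 15): d = {'a': 46, 'c': 32}, removed = 15
After line 3 (pop 'z' missing, returns default 148): d = {'a': 46, 'c': 32}, y = 148

15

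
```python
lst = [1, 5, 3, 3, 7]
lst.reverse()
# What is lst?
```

[7, 3, 3, 5, 1]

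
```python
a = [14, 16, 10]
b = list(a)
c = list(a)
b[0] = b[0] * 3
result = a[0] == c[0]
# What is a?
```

After line 1: a = [14, 16, 10]
After line 2 (b = list(a), copy): a = [14, 16, 10], b = [14, 16, 10]
After line 3 (c = list(a) is a copy, new object): c = [14, 16, 10]
After line 4 (b[0] = 14 * 3 = 42; only b mutates (copy)): a = [14, 16, 10], b = [42, 16, 10], c = [14, 16, 10]
After line 5 (a[0] = 14, c[0] = 14; result = True)

[14, 16, 10]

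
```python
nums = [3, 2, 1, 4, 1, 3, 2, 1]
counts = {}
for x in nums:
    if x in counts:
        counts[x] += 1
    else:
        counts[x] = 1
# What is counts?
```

Initial: counts = {}, nums = [3, 2, 1, 4, 1, 3, 2, 1]
See 3: counts = {3: 1}
See 2: counts = {3: 1, 2: 1}
See 1: counts = {3: 1, 2: 1, 1: 1}
See 4: counts = {3: 1, 2: 1, 1: 1, 4: 1}
See 1: counts = {3: 1, 2: 1, 1: 2, 4: 1}
See 3: counts = {3: 2, 2: 1, 1: 2, 4: 1}
See 2: counts = {3: 2, 2: 2, 1: 2, 4: 1}
See 1: counts = {3: 2, 2: 2, 1: 3, 4: 1}

{3: 2, 2: 2, 1: 3, 4: 1}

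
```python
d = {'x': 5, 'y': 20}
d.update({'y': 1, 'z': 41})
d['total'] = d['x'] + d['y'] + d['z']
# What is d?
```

After line 1: d = {'x': 5, 'y': 20}
After line 2 (y overwritten, z added): d = {'x': 5, 'y': 1, 'z': 41}
After line 3 (total = 5 + 1 + 41 = 47): d = {'x': 5, 'y': 1, 'z': 41, 'total': 47}

{'x': 5, 'y': 1, 'z': 41, 'total': 47}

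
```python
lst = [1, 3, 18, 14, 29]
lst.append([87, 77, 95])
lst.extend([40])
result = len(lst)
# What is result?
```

After line 1: lst = [1, 3, 18, 14, 29]
After line 2 (append adds [87, 77, 95] as single element): lst = [1, 3, 18, 14, 29, [87, 77, 95]]
After line 3 (extend unpacks [40], adds 40): lst = [1, 3, 18, 14, 29, [87, 77, 95], 40]
After line 4: result = len(lst) = 7

7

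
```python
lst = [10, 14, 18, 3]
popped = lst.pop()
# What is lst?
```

[10, 14, 18]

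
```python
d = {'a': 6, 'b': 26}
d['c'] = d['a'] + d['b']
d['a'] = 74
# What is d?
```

After line 1: d = {'a': 6, 'b': 26}
After line 2 (d['c'] = 6 + 26): d = {'a': 6, 'b': 26, 'c': 32}
After line 3: d = {'a': 74, 'b': 26, 'c': 32}

{'a': 74, 'b': 26, 'c': 32}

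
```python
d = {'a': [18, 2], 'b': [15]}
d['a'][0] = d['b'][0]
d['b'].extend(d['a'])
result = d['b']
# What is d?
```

After line 1: d = {'a': [18, 2], 'b': [15]}
After line 2 (a[0] = b[0] = 15): d = {'a': [15, 2], 'b': [15]}
After line 3 (b.extend(a) appends [15, 2]): d = {'a': [15, 2], 'b': [15, 15, 2]}
After line 4: result = d['b'] = [15, 15, 2]

{'a': [15, 2], 'b': [15, 15, 2]}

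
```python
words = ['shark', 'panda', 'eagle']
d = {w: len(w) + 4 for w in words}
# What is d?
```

{'shark': 9, 'panda': 9, 'eagle': 9}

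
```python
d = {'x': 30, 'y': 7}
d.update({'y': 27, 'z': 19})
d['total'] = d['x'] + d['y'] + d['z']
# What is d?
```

After line 1: d = {'x': 30, 'y': 7}
After line 2 (y overwritten, z added): d = {'x': 30, 'y': 27, 'z': 19}
After line 3 (total = 30 + 27 + 19 = 76): d = {'x': 30, 'y': 27, 'z': 19, 'total': 76}

{'x': 30, 'y': 27, 'z': 19, 'total': 76}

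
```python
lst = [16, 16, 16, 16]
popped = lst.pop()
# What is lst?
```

[16, 16, 16]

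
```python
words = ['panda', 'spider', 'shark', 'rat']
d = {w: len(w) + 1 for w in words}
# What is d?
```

{'panda': 6, 'spider': 7, 'shark': 6, 'rat': 4}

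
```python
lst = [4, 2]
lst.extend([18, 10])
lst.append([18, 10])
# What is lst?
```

After line 1: lst = [4, 2]
After line 2 (extend unpacks [18, 10]): lst = [4, 2, 18, 10]
After line 3 (append adds [18, 10] as single element): lst = [4, 2, 18, 10, [18, 10]]

[4, 2, 18, 10, [18, 10]]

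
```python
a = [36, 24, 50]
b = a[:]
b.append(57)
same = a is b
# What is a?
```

After line 1: a = [36, 24, 50]
After line 2 (b = a[:] is a shallow copy, new object): a = [36, 24, 50], b = [36, 24, 50]
After line 3 (append only mutates b): a = [36, 24, 50], b = [36, 24, 50, 57]
After line 4 (same = a is b; different objects -> False): same = False

[36, 24, 50]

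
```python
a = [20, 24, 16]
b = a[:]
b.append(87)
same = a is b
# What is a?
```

After line 1: a = [20, 24, 16]
After line 2 (b = a[:] is a shallow copy, new object): a = [20, 24, 16], b = [20, 24, 16]
After line 3 (append only mutates b): a = [20, 24, 16], b = [20, 24, 16, 87]
After line 4 (same = a is b; different objects -> False): same = False

[20, 24, 16]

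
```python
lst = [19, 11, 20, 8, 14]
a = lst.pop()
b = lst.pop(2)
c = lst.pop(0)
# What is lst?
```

After line 1: lst = [19, 11, 20, 8, 14]
After line 2 (pop() -> a = 14): lst = [19, 11, 20, 8]
After line 3 (pop(2) -> b = 20): lst = [19, 11, 8]
After line 4 (pop(0) -> c = 19): lst = [11, 8]

[11, 8]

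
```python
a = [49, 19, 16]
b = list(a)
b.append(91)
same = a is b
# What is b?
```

After line 1: a = [49, 19, 16]
After line 2 (b = list(a) is a shallow copy, new object): a = [49, 19, 16], b = [49, 19, 16]
After line 3 (append only mutates b): a = [49, 19, 16], b = [49, 19, 16, 91]
After line 4 (same = a is b; different objects -> False): same = False

[49, 19, 16, 91]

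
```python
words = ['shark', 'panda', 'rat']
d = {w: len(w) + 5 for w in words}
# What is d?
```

{'shark': 10, 'panda': 10, 'rat': 8}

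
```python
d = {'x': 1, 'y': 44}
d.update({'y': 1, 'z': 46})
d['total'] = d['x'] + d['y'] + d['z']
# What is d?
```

After line 1: d = {'x': 1, 'y': 44}
After line 2 (y overwritten, z added): d = {'x': 1, 'y': 1, 'z': 46}
After line 3 (total = 1 + 1 + 46 = 48): d = {'x': 1, 'y': 1, 'z': 46, 'total': 48}

{'x': 1, 'y': 1, 'z': 46, 'total': 48}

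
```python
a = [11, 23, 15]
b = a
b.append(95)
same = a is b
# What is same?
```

After line 1: a = [11, 23, 15]
After line 2 (b = a is an alias, same object): a = [11, 23, 15], b = [11, 23, 15]
After line 3 (b.append mutates the shared list): a = [11, 23, 15, 95], b = [11, 23, 15, 95]
After line 4 (same = a is b; same object -> True): same = True

True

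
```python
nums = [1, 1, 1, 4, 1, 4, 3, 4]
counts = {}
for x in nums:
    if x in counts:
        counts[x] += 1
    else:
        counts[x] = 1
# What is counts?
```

Initial: counts = {}, nums = [1, 1, 1, 4, 1, 4, 3, 4]
See 1: counts = {1: 1}
See 1: counts = {1: 2}
See 1: counts = {1: 3}
See 4: counts = {1: 3, 4: 1}
See 1: counts = {1: 4, 4: 1}
See 4: counts = {1: 4, 4: 2}
See 3: counts = {1: 4, 4: 2, 3: 1}
See 4: counts = {1: 4, 4: 3, 3: 1}

{1: 4, 4: 3, 3: 1}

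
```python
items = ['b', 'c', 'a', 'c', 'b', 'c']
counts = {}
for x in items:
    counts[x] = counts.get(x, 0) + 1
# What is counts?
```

Initial: counts = {}, items = ['b', 'c', 'a', 'c', 'b', 'c']
See 'b': counts = {'b': 1}
See 'c': counts = {'b': 1, 'c': 1}
See 'a': counts = {'b': 1, 'c': 1, 'a': 1}
See 'c': counts = {'b': 1, 'c': 2, 'a': 1}
See 'b': counts = {'b': 2, 'c': 2, 'a': 1}
See 'c': counts = {'b': 2, 'c': 3, 'a': 1}

{'b': 2, 'c': 3, 'a': 1}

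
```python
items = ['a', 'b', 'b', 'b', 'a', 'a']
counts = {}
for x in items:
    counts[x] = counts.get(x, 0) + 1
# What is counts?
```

Initial: counts = {}, items = ['a', 'b', 'b', 'b', 'a', 'a']
See 'a': counts = {'a': 1}
See 'b': counts = {'a': 1, 'b': 1}
See 'b': counts = {'a': 1, 'b': 2}
See 'b': counts = {'a': 1, 'b': 3}
See 'a': counts = {'a': 2, 'b': 3}
See 'a': counts = {'a': 3, 'b': 3}

{'a': 3, 'b': 3}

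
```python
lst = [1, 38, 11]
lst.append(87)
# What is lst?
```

[1, 38, 11, 87]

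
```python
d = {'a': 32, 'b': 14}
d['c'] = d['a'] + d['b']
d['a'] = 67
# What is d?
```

After line 1: d = {'a': 32, 'b': 14}
After line 2 (d['c'] = 32 + 14): d = {'a': 32, 'b': 14, 'c': 46}
After line 3: d = {'a': 67, 'b': 14, 'c': 46}

{'a': 67, 'b': 14, 'c': 46}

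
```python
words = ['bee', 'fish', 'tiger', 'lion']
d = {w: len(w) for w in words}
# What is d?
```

{'bee': 3, 'fish': 4, 'tiger': 5, 'lion': 4}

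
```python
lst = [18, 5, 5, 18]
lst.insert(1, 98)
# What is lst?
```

[18, 98, 5, 5, 18]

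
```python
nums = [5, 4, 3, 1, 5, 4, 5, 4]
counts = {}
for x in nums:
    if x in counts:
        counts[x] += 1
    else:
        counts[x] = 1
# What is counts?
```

Initial: counts = {}, nums = [5, 4, 3, 1, 5, 4, 5, 4]
See 5: counts = {5: 1}
See 4: counts = {5: 1, 4: 1}
See 3: counts = {5: 1, 4: 1, 3: 1}
See 1: counts = {5: 1, 4: 1, 3: 1, 1: 1}
See 5: counts = {5: 2, 4: 1, 3: 1, 1: 1}
See 4: counts = {5: 2, 4: 2, 3: 1, 1: 1}
See 5: counts = {5: 3, 4: 2, 3: 1, 1: 1}
See 4: counts = {5: 3, 4: 3, 3: 1, 1: 1}

{5: 3, 4: 3, 3: 1, 1: 1}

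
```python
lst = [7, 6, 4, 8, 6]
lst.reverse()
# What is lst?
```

[6, 8, 4, 6, 7]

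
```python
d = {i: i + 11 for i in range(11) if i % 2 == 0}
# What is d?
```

{0: 11, 2: 13, 4: 15, 6: 17, 8: 19, 10: 21}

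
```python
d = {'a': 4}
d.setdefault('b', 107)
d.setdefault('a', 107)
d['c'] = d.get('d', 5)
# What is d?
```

After line 1: d = {'a': 4}
After line 2 (setdefault adds 'b'=107): d = {'a': 4, 'b': 107}
After line 3 (setdefault 'a' no-op, already exists): d = {'a': 4, 'b': 107}
After line 4 (get('d', 5) returns default since 'd' not in d): d = {'a': 4, 'b': 107, 'c': 5}

{'a': 4, 'b': 107, 'c': 5}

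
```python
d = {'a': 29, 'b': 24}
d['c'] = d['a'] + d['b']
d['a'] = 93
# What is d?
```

After line 1: d = {'a': 29, 'b': 24}
After line 2 (d['c'] = 29 + 24): d = {'a': 29, 'b': 24, 'c': 53}
After line 3: d = {'a': 93, 'b': 24, 'c': 53}

{'a': 93, 'b': 24, 'c': 53}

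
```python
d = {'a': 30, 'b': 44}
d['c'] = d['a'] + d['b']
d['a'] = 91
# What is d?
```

After line 1: d = {'a': 30, 'b': 44}
After line 2 (d['c'] = 30 + 44): d = {'a': 30, 'b': 44, 'c': 74}
After line 3: d = {'a': 91, 'b': 44, 'c': 74}

{'a': 91, 'b': 44, 'c': 74}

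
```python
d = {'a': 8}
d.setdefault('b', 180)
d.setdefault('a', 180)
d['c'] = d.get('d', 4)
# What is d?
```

After line 1: d = {'a': 8}
After line 2 (setdefault adds 'b'=180): d = {'a': 8, 'b': 180}
After line 3 (setdefault 'a' no-op, already exists): d = {'a': 8, 'b': 180}
After line 4 (get('d', 4) returns default since 'd' not in d): d = {'a': 8, 'b': 180, 'c': 4}

{'a': 8, 'b': 180, 'c': 4}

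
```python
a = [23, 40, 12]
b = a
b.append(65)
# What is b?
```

After line 1: a = [23, 40, 12]
After line 2 (b = a is an alias, same object): a = [23, 40, 12], b = [23, 40, 12]
After line 3 (b.append mutates the shared list): a = [23, 40, 12, 65], b = [23, 40, 12, 65]

[23, 40, 12, 65]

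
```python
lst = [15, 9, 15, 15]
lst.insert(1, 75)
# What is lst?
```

[15, 75, 9, 15, 15]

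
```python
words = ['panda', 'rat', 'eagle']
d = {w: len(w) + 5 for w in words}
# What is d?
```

{'panda': 10, 'rat': 8, 'eagle': 10}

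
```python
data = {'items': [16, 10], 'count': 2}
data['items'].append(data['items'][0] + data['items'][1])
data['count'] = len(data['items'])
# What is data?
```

After line 1: data = {'items': [16, 10], 'count': 2}
After line 2 (append 16 + 10 = 26): data = {'items': [16, 10, 26], 'count': 2}
After line 3 (count = len(items) = 3): data = {'items': [16, 10, 26], 'count': 3}

{'items': [16, 10, 26], 'count': 3}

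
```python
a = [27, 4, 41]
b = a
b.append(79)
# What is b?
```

After line 1: a = [27, 4, 41]
After line 2 (b = a is an alias, same object): a = [27, 4, 41], b = [27, 4, 41]
After line 3 (b.append mutates the shared list): a = [27, 4, 41, 79], b = [27, 4, 41, 79]

[27, 4, 41, 79]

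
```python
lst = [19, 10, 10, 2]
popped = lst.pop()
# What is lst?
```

[19, 10, 10]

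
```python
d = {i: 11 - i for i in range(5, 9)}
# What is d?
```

{5: 6, 6: 5, 7: 4, 8: 3}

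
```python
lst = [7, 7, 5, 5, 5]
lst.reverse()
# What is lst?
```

[5, 5, 5, 7, 7]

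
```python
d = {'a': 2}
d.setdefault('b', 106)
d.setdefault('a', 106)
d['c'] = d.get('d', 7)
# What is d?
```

After line 1: d = {'a': 2}
After line 2 (setdefault adds 'b'=106): d = {'a': 2, 'b': 106}
After line 3 (setdefault 'a' no-op, already exists): d = {'a': 2, 'b': 106}
After line 4 (get('d', 7) returns default since 'd' not in d): d = {'a': 2, 'b': 106, 'c': 7}

{'a': 2, 'b': 106, 'c': 7}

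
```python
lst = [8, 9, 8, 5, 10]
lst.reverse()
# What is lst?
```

[10, 5, 8, 9, 8]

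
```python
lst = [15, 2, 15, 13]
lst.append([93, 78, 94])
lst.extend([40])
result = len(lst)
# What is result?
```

After line 1: lst = [15, 2, 15, 13]
After line 2 (append adds [93, 78, 94] as single element): lst = [15, 2, 15, 13, [93, 78, 94]]
After line 3 (extend unpacks [40], adds 40): lst = [15, 2, 15, 13, [93, 78, 94], 40]
After line 4: result = len(lst) = 6

6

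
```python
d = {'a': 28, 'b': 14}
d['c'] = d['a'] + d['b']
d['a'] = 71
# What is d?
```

After line 1: d = {'a': 28, 'b': 14}
After line 2 (d['c'] = 28 + 14): d = {'a': 28, 'b': 14, 'c': 42}
After line 3: d = {'a': 71, 'b': 14, 'c': 42}

{'a': 71, 'b': 14, 'c': 42}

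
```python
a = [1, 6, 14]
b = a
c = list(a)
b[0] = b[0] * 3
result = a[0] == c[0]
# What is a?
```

After line 1: a = [1, 6, 14]
After line 2 (b = a, alias): a = [1, 6, 14], b = [1, 6, 14]
After line 3 (c = list(a) is a copy, new object): c = [1, 6, 14]
After line 4 (b[0] = 1 * 3 = 3; mutates shared a/b): a = b = [3, 6, 14], c = [1, 6, 14]
After line 5 (a[0] = 3, c[0] = 1; result = False)

[3, 6, 14]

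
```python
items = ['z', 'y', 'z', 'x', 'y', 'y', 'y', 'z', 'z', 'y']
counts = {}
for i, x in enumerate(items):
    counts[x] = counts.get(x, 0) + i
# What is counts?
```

Initial: counts = {}, items = ['z', 'y', 'z', 'x', 'y', 'y', 'y', 'z', 'z', 'y']
i=0, x='z': counts = {'z': 0}
i=1, x='y': counts = {'z': 0, 'y': 1}
i=2, x='z': counts = {'z': 2, 'y': 1}
i=3, x='x': counts = {'z': 2, 'y': 1, 'x': 3}
i=4, x='y': counts = {'z': 2, 'y': 5, 'x': 3}
i=5, x='y': counts = {'z': 2, 'y': 10, 'x': 3}
i=6, x='y': counts = {'z': 2, 'y': 16, 'x': 3}
i=7, x='z': counts = {'z': 9, 'y': 16, 'x': 3}
i=8, x='z': counts = {'z': 17, 'y': 16, 'x': 3}
i=9, x='y': counts = {'z': 17, 'y': 25, 'x': 3}

{'z': 17, 'y': 25, 'x': 3}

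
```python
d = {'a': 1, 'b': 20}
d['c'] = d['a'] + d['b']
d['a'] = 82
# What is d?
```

After line 1: d = {'a': 1, 'b': 20}
After line 2 (d['c'] = 1 + 20): d = {'a': 1, 'b': 20, 'c': 21}
After line 3: d = {'a': 82, 'b': 20, 'c': 21}

{'a': 82, 'b': 20, 'c': 21}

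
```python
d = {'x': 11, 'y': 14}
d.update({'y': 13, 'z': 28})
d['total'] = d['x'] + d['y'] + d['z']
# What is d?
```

After line 1: d = {'x': 11, 'y': 14}
After line 2 (y overwritten, z added): d = {'x': 11, 'y': 13, 'z': 28}
After line 3 (total = 11 + 13 + 28 = 52): d = {'x': 11, 'y': 13, 'z': 28, 'total': 52}

{'x': 11, 'y': 13, 'z': 28, 'total': 52}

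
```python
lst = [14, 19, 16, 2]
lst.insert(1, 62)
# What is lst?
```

[14, 62, 19, 16, 2]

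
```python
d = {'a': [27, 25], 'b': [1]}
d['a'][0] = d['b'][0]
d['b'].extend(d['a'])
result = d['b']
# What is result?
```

After line 1: d = {'a': [27, 25], 'b': [1]}
After line 2 (a[0] = b[0] = 1): d = {'a': [1, 25], 'b': [1]}
After line 3 (b.extend(a) appends [1, 25]): d = {'a': [1, 25], 'b': [1, 1, 25]}
After line 4: result = d['b'] = [1, 1, 25]

[1, 1, 25]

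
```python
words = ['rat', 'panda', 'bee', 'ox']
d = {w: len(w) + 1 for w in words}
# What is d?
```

{'rat': 4, 'panda': 6, 'bee': 4, 'ox': 3}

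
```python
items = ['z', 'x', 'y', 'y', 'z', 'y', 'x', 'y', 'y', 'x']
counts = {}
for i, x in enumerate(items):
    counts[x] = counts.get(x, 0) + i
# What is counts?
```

Initial: counts = {}, items = ['z', 'x', 'y', 'y', 'z', 'y', 'x', 'y', 'y', 'x']
i=0, x='z': counts = {'z': 0}
i=1, x='x': counts = {'z': 0, 'x': 1}
i=2, x='y': counts = {'z': 0, 'x': 1, 'y': 2}
i=3, x='y': counts = {'z': 0, 'x': 1, 'y': 5}
i=4, x='z': counts = {'z': 4, 'x': 1, 'y': 5}
i=5, x='y': counts = {'z': 4, 'x': 1, 'y': 10}
i=6, x='x': counts = {'z': 4, 'x': 7, 'y': 10}
i=7, x='y': counts = {'z': 4, 'x': 7, 'y': 17}
i=8, x='y': counts = {'z': 4, 'x': 7, 'y': 25}
i=9, x='x': counts = {'z': 4, 'x': 16, 'y': 25}

{'z': 4, 'x': 16, 'y': 25}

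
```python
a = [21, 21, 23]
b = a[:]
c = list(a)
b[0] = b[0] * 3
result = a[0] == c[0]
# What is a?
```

After line 1: a = [21, 21, 23]
After line 2 (b = a[:], copy): a = [21, 21, 23], b = [21, 21, 23]
After line 3 (c = list(a) is a copy, new object): c = [21, 21, 23]
After line 4 (b[0] = 21 * 3 = 63; only b mutates (copy)): a = [21, 21, 23], b = [63, 21, 23], c = [21, 21, 23]
After line 5 (a[0] = 21, c[0] = 21; result = True)

[21, 21, 23]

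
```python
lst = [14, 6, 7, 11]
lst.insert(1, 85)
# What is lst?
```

[14, 85, 6, 7, 11]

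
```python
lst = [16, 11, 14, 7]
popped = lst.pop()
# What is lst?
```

[16, 11, 14]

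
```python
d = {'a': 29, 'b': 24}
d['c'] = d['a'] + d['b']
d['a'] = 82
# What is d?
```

After line 1: d = {'a': 29, 'b': 24}
After line 2 (d['c'] = 29 + 24): d = {'a': 29, 'b': 24, 'c': 53}
After line 3: d = {'a': 82, 'b': 24, 'c': 53}

{'a': 82, 'b': 24, 'c': 53}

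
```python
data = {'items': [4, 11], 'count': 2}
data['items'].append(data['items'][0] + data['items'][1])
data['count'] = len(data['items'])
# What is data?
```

After line 1: data = {'items': [4, 11], 'count': 2}
After line 2 (append 4 + 11 = 15): data = {'items': [4, 11, 15], 'count': 2}
After line 3 (count = len(items) = 3): data = {'items': [4, 11, 15], 'count': 3}

{'items': [4, 11, 15], 'count': 3}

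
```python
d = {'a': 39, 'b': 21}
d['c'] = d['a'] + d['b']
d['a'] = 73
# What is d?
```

After line 1: d = {'a': 39, 'b': 21}
After line 2 (d['c'] = 39 + 21): d = {'a': 39, 'b': 21, 'c': 60}
After line 3: d = {'a': 73, 'b': 21, 'c': 60}

{'a': 73, 'b': 21, 'c': 60}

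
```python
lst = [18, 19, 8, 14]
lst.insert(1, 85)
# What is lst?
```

[18, 85, 19, 8, 14]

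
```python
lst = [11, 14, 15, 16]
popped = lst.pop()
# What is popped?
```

16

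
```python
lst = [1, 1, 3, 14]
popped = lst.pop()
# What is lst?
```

[1, 1, 3]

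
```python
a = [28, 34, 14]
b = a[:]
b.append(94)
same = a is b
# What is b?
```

After line 1: a = [28, 34, 14]
After line 2 (b = a[:] is a shallow copy, new object): a = [28, 34, 14], b = [28, 34, 14]
After line 3 (append only mutates b): a = [28, 34, 14], b = [28, 34, 14, 94]
After line 4 (same = a is b; different objects -> False): same = False

[28, 34, 14, 94]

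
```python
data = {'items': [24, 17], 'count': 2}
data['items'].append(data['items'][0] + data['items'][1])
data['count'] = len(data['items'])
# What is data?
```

After line 1: data = {'items': [24, 17], 'count': 2}
After line 2 (append 24 + 17 = 41): data = {'items': [24, 17, 41], 'count': 2}
After line 3 (count = len(items) = 3): data = {'items': [24, 17, 41], 'count': 3}

{'items': [24, 17, 41], 'count': 3}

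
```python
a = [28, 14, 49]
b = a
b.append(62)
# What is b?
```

After line 1: a = [28, 14, 49]
After line 2 (b = a is an alias, same object): a = [28, 14, 49], b = [28, 14, 49]
After line 3 (b.append mutates the shared list): a = [28, 14, 49, 62], b = [28, 14, 49, 62]

[28, 14, 49, 62]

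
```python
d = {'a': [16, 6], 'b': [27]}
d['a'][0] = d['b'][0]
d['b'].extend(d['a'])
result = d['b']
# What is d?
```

After line 1: d = {'a': [16, 6], 'b': [27]}
After line 2 (a[0] = b[0] = 27): d = {'a': [27, 6], 'b': [27]}
After line 3 (b.extend(a) appends [27, 6]): d = {'a': [27, 6], 'b': [27, 27, 6]}
After line 4: result = d['b'] = [27, 27, 6]

{'a': [27, 6], 'b': [27, 27, 6]}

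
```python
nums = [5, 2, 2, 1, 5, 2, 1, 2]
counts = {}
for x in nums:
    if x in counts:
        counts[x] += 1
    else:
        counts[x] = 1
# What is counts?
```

Initial: counts = {}, nums = [5, 2, 2, 1, 5, 2, 1, 2]
See 5: counts = {5: 1}
See 2: counts = {5: 1, 2: 1}
See 2: counts = {5: 1, 2: 2}
See 1: counts = {5: 1, 2: 2, 1: 1}
See 5: counts = {5: 2, 2: 2, 1: 1}
See 2: counts = {5: 2, 2: 3, 1: 1}
See 1: counts = {5: 2, 2: 3, 1: 2}
See 2: counts = {5: 2, 2: 4, 1: 2}

{5: 2, 2: 4, 1: 2}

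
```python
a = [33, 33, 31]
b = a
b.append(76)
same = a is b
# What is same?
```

After line 1: a = [33, 33, 31]
After line 2 (b = a is an alias, same object): a = [33, 33, 31], b = [33, 33, 31]
After line 3 (b.append mutates the shared list): a = [33, 33, 31, 76], b = [33, 33, 31, 76]
After line 4 (same = a is b; same object -> True): same = True

True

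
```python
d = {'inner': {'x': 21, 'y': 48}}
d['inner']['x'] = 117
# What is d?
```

After line 1: d = {'inner': {'x': 21, 'y': 48}}
After line 2 (inner x overwritten): d = {'inner': {'x': 117, 'y': 48}}

{'inner': {'x': 117, 'y': 48}}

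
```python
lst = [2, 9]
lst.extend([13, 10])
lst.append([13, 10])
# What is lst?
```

After line 1: lst = [2, 9]
After line 2 (extend unpacks [13, 10]): lst = [2, 9, 13, 10]
After line 3 (append adds [13, 10] as single element): lst = [2, 9, 13, 10, [13, 10]]

[2, 9, 13, 10, [13, 10]]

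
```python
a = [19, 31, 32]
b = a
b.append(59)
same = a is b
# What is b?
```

After line 1: a = [19, 31, 32]
After line 2 (b = a is an alias, same object): a = [19, 31, 32], b = [19, 31, 32]
After line 3 (b.append mutates the shared list): a = [19, 31, 32, 59], b = [19, 31, 32, 59]
After line 4 (same = a is b; same object -> True): same = True

[19, 31, 32, 59]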